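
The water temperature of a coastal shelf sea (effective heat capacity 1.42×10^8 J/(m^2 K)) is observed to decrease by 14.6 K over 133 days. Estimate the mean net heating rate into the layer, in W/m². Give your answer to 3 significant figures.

-180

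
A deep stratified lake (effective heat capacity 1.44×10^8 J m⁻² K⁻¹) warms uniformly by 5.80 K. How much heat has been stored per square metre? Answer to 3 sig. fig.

8.35×10^8

Areal heat capacity C = 1.44×10^8 J m⁻² K⁻¹ (given).
ΔQ = C ΔT = 1.44×10^8 × 5.80 = 8.35×10^8 J/m².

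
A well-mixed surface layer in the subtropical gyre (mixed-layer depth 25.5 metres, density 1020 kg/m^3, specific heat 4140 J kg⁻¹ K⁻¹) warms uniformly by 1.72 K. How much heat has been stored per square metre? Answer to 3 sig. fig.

1.85×10^8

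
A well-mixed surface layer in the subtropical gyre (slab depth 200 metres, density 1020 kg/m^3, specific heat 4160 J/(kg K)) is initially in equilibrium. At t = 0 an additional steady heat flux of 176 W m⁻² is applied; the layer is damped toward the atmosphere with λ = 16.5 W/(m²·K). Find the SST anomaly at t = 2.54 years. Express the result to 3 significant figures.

8.42 K

Areal heat capacity C = ρ c_p D = 1020 × 4160 × 200 = 8.49×10^8 J/(m²·K).
τ = C / λ = 8.49×10^8 / 16.5 = 5.14×10^7 s.
Equilibrium anomaly ΔT_eq = F / λ = 176 / 16.5 = 10.7 K.
t = 2.54 years = 8.02×10^7 s, so t/τ = 1.56.
ΔT(t) = ΔT_eq (1 − e^(−t/τ)) = 10.7 × (1 − e^−1.56) = 8.42 K.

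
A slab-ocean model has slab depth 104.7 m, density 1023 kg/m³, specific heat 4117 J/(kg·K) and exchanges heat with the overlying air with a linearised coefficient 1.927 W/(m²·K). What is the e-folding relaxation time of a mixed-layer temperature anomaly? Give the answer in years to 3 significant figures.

Areal heat capacity C = ρ c_p D = 1023 × 4117 × 104.7 = 4.41×10^8 J/(m²·K).
Relaxation time τ = C / λ = 4.41×10^8 / 1.927 = 2.29×10^8 s.
In years: 2.29×10^8 s / (3.156×10^7 s/year) = 7.25 years.

7.25 years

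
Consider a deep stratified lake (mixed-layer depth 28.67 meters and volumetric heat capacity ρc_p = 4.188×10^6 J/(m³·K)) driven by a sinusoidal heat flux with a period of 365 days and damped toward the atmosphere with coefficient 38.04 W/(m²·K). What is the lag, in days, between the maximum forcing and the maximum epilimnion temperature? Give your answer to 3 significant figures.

Areal heat capacity C = ρc_p × D = 4.188×10^6 × 28.67 = 1.20×10^8 J m⁻² K⁻¹.
ω = 2π / 3.15×10^7 s = 1.99×10^-7 s⁻¹.
Phase lag φ = arctan(Cω/λ) = arctan(23.9/38.04) = 0.561 rad.
Time lag = φ / ω = 0.561 / 1.99×10^-7 = 2.82×10^6 s = 32.6 days.

32.6 days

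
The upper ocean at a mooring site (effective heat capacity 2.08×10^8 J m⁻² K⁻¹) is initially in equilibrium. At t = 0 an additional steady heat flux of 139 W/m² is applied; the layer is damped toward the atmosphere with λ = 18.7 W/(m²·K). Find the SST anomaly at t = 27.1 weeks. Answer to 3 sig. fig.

5.73 K

Areal heat capacity C = 2.08×10^8 J m⁻² K⁻¹ (given).
τ = C / λ = 2.08×10^8 / 18.7 = 1.11×10^7 s.
Equilibrium anomaly ΔT_eq = F / λ = 139 / 18.7 = 7.43 K.
t = 27.1 weeks = 1.64×10^7 s, so t/τ = 1.47.
ΔT(t) = ΔT_eq (1 − e^(−t/τ)) = 7.43 × (1 − e^−1.47) = 5.73 K.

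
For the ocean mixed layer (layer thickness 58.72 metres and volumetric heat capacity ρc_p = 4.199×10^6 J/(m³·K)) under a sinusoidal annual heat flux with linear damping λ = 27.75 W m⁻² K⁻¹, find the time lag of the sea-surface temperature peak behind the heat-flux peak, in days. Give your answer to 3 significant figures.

61.4 days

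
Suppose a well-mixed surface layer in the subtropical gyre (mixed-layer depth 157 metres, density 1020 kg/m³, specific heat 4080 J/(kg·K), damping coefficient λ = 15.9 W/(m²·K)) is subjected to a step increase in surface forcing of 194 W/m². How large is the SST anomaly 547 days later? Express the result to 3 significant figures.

Areal heat capacity C = ρ c_p D = 1020 × 4080 × 157 = 6.53×10^8 J/(m^2 K).
τ = C / λ = 6.53×10^8 / 15.9 = 4.11×10^7 s.
Equilibrium anomaly ΔT_eq = F / λ = 194 / 15.9 = 12.2 K.
t = 547 days = 4.73×10^7 s, so t/τ = 1.15.
ΔT(t) = ΔT_eq (1 − e^(−t/τ)) = 12.2 × (1 − e^−1.15) = 8.34 K.

8.34 K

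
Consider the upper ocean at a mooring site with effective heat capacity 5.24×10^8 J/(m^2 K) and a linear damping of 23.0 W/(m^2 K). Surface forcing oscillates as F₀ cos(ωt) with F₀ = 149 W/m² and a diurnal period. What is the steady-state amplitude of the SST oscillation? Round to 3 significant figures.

0.00391 K

Areal heat capacity C = 5.24×10^8 J/(m^2 K) (given).
Angular frequency ω = 2π / T = 2π / 86400 s = 7.27×10^-5 s⁻¹.
√((Cω)² + λ²) = √((38100)² + 23.0²) = 38100 W/(m²·K).
Amplitude A = F₀ / √((Cω)²+λ²) = 149 / 38100 = 0.00391 K.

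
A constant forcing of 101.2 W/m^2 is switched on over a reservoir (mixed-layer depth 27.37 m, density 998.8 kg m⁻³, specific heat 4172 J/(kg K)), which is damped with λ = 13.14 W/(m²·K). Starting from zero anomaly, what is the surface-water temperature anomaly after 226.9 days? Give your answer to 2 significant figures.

6.9 K

Areal heat capacity C = ρ c_p D = 998.8 × 4172 × 27.37 = 1.14×10^8 J/(m^2 K).
τ = C / λ = 1.14×10^8 / 13.14 = 8.68×10^6 s.
Equilibrium anomaly ΔT_eq = F / λ = 101.2 / 13.14 = 7.70 K.
t = 226.9 days = 1.96×10^7 s, so t/τ = 2.26.
ΔT(t) = ΔT_eq (1 − e^(−t/τ)) = 7.70 × (1 − e^−2.26) = 6.90 K.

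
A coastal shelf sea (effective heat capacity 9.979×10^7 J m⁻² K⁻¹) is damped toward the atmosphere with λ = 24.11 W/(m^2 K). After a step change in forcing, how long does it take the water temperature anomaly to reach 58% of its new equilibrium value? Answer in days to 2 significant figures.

Areal heat capacity C = 9.979×10^7 J m⁻² K⁻¹ (given).
τ = C / λ = 9.98×10^7 / 24.11 = 4.14×10^6 s.
Fraction reached: 1 − e^(−t/τ) = 0.58 ⇒ t = −τ ln(1 − 0.58) = τ × 0.868.
t = 3.59×10^6 s = 41.6 days.

42 days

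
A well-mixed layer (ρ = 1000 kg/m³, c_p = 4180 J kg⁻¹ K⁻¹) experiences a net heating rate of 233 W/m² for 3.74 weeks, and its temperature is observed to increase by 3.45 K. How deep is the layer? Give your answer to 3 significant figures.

Heat input Q = F Δt = 233 × 2.26×10^6 s = 5.27×10^8 J/m².
Required areal heat capacity C = Q / ΔT = 1.53×10^8 J/(m²·K).
Depth D = C / (ρ c_p) = 1.53×10^8 / (1000 × 4180) = 36.5 m.

36.5 m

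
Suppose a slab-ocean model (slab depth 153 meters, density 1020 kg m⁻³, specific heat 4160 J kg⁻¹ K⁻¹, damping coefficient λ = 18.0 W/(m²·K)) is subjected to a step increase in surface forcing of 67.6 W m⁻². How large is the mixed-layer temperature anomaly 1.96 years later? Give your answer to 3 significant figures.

3.08 K

Areal heat capacity C = ρ c_p D = 1020 × 4160 × 153 = 6.49×10^8 J/(m²·K).
τ = C / λ = 6.49×10^8 / 18.0 = 3.61×10^7 s.
Equilibrium anomaly ΔT_eq = F / λ = 67.6 / 18.0 = 3.76 K.
t = 1.96 years = 6.19×10^7 s, so t/τ = 1.71.
ΔT(t) = ΔT_eq (1 − e^(−t/τ)) = 3.76 × (1 − e^−1.71) = 3.08 K.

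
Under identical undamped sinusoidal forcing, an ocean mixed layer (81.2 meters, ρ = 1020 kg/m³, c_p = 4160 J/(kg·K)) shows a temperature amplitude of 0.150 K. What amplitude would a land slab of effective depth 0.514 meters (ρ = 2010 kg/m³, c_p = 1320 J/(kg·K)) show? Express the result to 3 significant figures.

37.9 K

C_ocean = 3.45×10^8 J/(m²·K); C_land = 1.36×10^6 J/(m²·K).
A ∝ 1/C ⇒ A_land = A_ocean × C_ocean/C_land = 0.150 × 253 = 37.9 K.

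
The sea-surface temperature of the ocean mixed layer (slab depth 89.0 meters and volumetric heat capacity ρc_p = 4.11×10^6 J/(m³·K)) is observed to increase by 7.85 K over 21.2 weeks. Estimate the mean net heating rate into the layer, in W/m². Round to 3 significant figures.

Areal heat capacity C = ρc_p × D = 4.11×10^6 × 89.0 = 3.66×10^8 J/(m^2 K).
Required heat per unit area: Q = C ΔT = 3.66×10^8 × 7.85 = 2.87×10^9 J/m².
Flux F = Q / Δt = 2.87×10^9 / 1.28×10^7 s = 224 W/m².

224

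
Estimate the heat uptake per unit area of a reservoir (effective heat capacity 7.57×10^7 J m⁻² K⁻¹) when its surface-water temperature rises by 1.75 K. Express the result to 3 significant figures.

1.32×10^8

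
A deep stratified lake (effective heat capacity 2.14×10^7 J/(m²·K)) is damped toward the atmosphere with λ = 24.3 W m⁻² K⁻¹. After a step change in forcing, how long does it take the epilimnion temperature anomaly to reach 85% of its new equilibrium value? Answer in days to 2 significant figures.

19 days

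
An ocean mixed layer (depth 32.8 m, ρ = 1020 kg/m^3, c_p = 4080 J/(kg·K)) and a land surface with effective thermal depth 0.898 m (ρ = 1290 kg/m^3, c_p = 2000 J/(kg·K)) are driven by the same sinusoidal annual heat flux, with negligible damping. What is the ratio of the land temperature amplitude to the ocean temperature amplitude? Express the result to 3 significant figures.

58.9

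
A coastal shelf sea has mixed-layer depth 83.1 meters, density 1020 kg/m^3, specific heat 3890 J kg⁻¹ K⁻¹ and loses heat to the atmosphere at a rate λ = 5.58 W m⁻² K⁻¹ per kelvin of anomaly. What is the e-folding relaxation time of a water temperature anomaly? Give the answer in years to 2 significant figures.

Areal heat capacity C = ρ c_p D = 1020 × 3890 × 83.1 = 3.30×10^8 J/(m²·K).
Relaxation time τ = C / λ = 3.30×10^8 / 5.58 = 5.91×10^7 s.
In years: 5.91×10^7 s / (3.156×10^7 s/year) = 1.87 years.

1.9 years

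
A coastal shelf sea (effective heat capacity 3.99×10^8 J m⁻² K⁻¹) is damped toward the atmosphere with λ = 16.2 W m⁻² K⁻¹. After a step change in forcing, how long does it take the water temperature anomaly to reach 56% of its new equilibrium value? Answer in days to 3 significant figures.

234 days

Areal heat capacity C = 3.99×10^8 J m⁻² K⁻¹ (given).
τ = C / λ = 3.99×10^8 / 16.2 = 2.46×10^7 s.
Fraction reached: 1 − e^(−t/τ) = 0.56 ⇒ t = −τ ln(1 − 0.56) = τ × 0.821.
t = 2.02×10^7 s = 234 days.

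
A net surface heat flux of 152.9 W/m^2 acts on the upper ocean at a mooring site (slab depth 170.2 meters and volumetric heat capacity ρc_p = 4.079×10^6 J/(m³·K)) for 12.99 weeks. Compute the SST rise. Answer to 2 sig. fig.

1.7 K

Areal heat capacity C = ρc_p × D = 4.079×10^6 × 170.2 = 6.94×10^8 J/(m²·K).
Net heat input Q = F Δt = 152.9 × (12.99 weeks × 6.048×10^5 s/week) = 1.20×10^9 J/m².
ΔT = Q / C = 1.20×10^9 / 6.94×10^8 = 1.73 K.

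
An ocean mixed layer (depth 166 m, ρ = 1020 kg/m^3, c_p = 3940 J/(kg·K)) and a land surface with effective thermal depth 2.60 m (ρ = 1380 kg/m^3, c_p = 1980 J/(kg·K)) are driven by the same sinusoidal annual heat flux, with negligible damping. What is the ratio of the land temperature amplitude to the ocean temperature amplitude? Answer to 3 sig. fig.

93.9

C_ocean = 1020 × 3940 × 166 = 6.67×10^8 J/(m²·K).
C_land = 1380 × 1980 × 2.60 = 7.10×10^6 J/(m²·K).
Undamped amplitude ∝ 1/C, so A_land/A_ocean = C_ocean/C_land = 93.9.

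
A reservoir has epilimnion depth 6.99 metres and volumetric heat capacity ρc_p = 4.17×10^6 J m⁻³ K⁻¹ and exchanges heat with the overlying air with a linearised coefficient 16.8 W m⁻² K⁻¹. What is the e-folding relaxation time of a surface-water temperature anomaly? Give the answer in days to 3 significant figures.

Areal heat capacity C = ρc_p × D = 4.17×10^6 × 6.99 = 2.91×10^7 J m⁻² K⁻¹.
Relaxation time τ = C / λ = 2.91×10^7 / 16.8 = 1.74×10^6 s.
In days: 1.74×10^6 s / (86400 s/day) = 20.1 days.

20.1 days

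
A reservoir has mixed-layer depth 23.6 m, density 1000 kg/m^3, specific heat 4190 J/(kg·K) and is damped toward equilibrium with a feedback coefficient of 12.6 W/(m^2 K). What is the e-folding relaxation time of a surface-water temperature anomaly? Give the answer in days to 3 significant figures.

90.8 days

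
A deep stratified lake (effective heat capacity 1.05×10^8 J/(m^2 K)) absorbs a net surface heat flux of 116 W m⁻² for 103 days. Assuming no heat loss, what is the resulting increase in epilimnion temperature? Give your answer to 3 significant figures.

9.83 K

Areal heat capacity C = 1.05×10^8 J/(m^2 K) (given).
Net heat input Q = F Δt = 116 × (103 days × 86400 s/day) = 1.03×10^9 J/m².
ΔT = Q / C = 1.03×10^9 / 1.05×10^8 = 9.83 K.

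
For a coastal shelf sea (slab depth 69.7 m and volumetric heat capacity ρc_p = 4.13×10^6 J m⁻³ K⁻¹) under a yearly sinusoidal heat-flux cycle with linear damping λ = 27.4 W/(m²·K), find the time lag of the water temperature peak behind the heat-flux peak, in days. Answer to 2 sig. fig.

65 days

Areal heat capacity C = ρc_p × D = 4.13×10^6 × 69.7 = 2.88×10^8 J m⁻² K⁻¹.
ω = 2π / 3.15×10^7 s = 1.99×10^-7 s⁻¹.
Phase lag φ = arctan(Cω/λ) = arctan(57.4/27.4) = 1.13 rad.
Time lag = φ / ω = 1.13 / 1.99×10^-7 = 5.65×10^6 s = 65.4 days.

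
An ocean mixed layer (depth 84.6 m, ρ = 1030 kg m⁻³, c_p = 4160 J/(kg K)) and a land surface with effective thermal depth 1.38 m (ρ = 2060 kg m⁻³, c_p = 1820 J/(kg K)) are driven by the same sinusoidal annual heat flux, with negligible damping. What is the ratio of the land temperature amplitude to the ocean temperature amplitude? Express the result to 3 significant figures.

C_ocean = 1030 × 4160 × 84.6 = 3.62×10^8 J/(m²·K).
C_land = 2060 × 1820 × 1.38 = 5.17×10^6 J/(m²·K).
Undamped amplitude ∝ 1/C, so A_land/A_ocean = C_ocean/C_land = 70.1.

70.1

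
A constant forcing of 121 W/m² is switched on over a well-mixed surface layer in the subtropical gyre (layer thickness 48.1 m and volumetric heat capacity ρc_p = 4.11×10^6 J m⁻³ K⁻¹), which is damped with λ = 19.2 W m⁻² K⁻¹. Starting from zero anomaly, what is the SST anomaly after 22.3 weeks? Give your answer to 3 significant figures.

4.60 K

Areal heat capacity C = ρc_p × D = 4.11×10^6 × 48.1 = 1.98×10^8 J m⁻² K⁻¹.
τ = C / λ = 1.98×10^8 / 19.2 = 1.03×10^7 s.
Equilibrium anomaly ΔT_eq = F / λ = 121 / 19.2 = 6.30 K.
t = 22.3 weeks = 1.35×10^7 s, so t/τ = 1.31.
ΔT(t) = ΔT_eq (1 − e^(−t/τ)) = 6.30 × (1 − e^−1.31) = 4.60 K.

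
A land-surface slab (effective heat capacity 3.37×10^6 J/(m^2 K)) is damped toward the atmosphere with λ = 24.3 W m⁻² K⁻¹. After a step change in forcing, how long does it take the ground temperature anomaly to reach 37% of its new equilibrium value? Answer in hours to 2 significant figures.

18 hours

Areal heat capacity C = 3.37×10^6 J/(m^2 K) (given).
τ = C / λ = 3.37×10^6 / 24.3 = 1.39×10^5 s.
Fraction reached: 1 − e^(−t/τ) = 0.37 ⇒ t = −τ ln(1 − 0.37) = τ × 0.462.
t = 64100 s = 17.8 hours.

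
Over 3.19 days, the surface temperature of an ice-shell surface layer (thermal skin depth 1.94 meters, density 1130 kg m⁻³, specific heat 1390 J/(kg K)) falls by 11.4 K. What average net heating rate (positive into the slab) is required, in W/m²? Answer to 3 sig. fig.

-126

Areal heat capacity C = ρ c_p D = 1130 × 1390 × 1.94 = 3.05×10^6 J/(m²·K).
Required heat per unit area: Q = C ΔT = 3.05×10^6 × -11.4 = -3.47×10^7 J/m².
Flux F = Q / Δt = -3.47×10^7 / 2.76×10^5 s = -126 W/m².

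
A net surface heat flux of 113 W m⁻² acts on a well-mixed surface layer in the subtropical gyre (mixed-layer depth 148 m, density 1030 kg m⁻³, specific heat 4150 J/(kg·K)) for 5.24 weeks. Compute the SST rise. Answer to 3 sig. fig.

0.566 K

Areal heat capacity C = ρ c_p D = 1030 × 4150 × 148 = 6.33×10^8 J/(m²·K).
Net heat input Q = F Δt = 113 × (5.24 weeks × 6.048×10^5 s/week) = 3.58×10^8 J/m².
ΔT = Q / C = 3.58×10^8 / 6.33×10^8 = 0.566 K.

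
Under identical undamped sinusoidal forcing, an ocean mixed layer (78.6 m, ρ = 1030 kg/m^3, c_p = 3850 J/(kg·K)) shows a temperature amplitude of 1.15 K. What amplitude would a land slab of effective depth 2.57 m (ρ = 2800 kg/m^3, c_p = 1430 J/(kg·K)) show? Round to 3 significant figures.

34.8 K

C_ocean = 3.12×10^8 J/(m²·K); C_land = 1.03×10^7 J/(m²·K).
A ∝ 1/C ⇒ A_land = A_ocean × C_ocean/C_land = 1.15 × 30.3 = 34.8 K.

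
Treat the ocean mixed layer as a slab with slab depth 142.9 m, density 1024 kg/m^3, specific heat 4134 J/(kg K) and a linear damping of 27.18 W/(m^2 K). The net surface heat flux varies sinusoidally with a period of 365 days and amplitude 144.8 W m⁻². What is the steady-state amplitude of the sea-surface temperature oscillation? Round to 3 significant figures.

Areal heat capacity C = ρ c_p D = 1024 × 4134 × 142.9 = 6.05×10^8 J/(m^2 K).
Angular frequency ω = 2π / T = 2π / 3.15×10^7 s = 1.99×10^-7 s⁻¹.
√((Cω)² + λ²) = √((121)² + 27.18²) = 124 W/(m²·K).
Amplitude A = F₀ / √((Cω)²+λ²) = 144.8 / 124 = 1.17 K.

1.17 K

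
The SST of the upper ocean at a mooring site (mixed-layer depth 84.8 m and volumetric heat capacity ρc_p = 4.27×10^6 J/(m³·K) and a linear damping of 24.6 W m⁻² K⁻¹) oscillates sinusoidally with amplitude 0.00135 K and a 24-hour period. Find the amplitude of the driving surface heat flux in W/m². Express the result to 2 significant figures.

36

Areal heat capacity C = ρc_p × D = 4.27×10^6 × 84.8 = 3.62×10^8 J/(m^2 K).
ω = 2π / 86400 s = 7.27×10^-5 s⁻¹.
√((Cω)² + λ²) = √((26300)² + 24.6²) = 26300 W/(m²·K).
F₀ = A × √((Cω)²+λ²) = 0.00135 × 26300 = 35.5 W/m².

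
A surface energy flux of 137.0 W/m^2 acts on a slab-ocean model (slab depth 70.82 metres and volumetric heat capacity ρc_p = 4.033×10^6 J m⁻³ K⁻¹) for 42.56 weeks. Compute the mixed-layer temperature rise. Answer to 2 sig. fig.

12 K

Areal heat capacity C = ρc_p × D = 4.033×10^6 × 70.82 = 2.86×10^8 J m⁻² K⁻¹.
Net heat input Q = F Δt = 137.0 × (42.56 weeks × 6.048×10^5 s/week) = 3.53×10^9 J/m².
ΔT = Q / C = 3.53×10^9 / 2.86×10^8 = 12.3 K.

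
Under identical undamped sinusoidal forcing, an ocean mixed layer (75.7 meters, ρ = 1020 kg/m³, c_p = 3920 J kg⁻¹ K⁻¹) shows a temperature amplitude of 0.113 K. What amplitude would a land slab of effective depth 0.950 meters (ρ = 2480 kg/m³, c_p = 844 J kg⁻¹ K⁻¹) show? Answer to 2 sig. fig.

C_ocean = 3.03×10^8 J/(m²·K); C_land = 1.99×10^6 J/(m²·K).
A ∝ 1/C ⇒ A_land = A_ocean × C_ocean/C_land = 0.113 × 152 = 17.2 K.

17 K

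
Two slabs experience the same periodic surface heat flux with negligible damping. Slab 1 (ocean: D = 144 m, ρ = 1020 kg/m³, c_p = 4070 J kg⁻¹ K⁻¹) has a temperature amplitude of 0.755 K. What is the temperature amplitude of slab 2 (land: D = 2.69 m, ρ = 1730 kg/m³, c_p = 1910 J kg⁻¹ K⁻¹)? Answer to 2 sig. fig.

51 K

C_ocean = 5.98×10^8 J/(m²·K); C_land = 8.89×10^6 J/(m²·K).
A ∝ 1/C ⇒ A_land = A_ocean × C_ocean/C_land = 0.755 × 67.3 = 50.8 K.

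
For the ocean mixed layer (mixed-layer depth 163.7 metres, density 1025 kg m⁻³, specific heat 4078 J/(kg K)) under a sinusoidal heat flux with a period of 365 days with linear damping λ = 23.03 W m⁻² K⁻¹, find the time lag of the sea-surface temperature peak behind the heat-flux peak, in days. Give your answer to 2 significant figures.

Areal heat capacity C = ρ c_p D = 1025 × 4078 × 163.7 = 6.84×10^8 J m⁻² K⁻¹.
ω = 2π / 3.15×10^7 s = 1.99×10^-7 s⁻¹.
Phase lag φ = arctan(Cω/λ) = arctan(136/23.03) = 1.40 rad.
Time lag = φ / ω = 1.40 / 1.99×10^-7 = 7.04×10^6 s = 81.5 days.

82 days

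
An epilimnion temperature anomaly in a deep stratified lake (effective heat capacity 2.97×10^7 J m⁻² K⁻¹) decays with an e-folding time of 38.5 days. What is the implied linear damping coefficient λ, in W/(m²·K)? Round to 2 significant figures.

Areal heat capacity C = 2.97×10^7 J m⁻² K⁻¹ (given).
τ = 38.5 days = 3.33×10^6 s.
λ = C / τ = 2.97×10^7 / 3.33×10^6 = 8.93 W/(m²·K).

8.9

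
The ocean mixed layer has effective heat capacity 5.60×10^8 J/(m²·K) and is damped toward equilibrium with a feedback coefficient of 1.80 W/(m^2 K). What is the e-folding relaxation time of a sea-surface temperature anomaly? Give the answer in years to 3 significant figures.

Areal heat capacity C = 5.60×10^8 J/(m²·K) (given).
Relaxation time τ = C / λ = 5.60×10^8 / 1.80 = 3.11×10^8 s.
In years: 3.11×10^8 s / (3.156×10^7 s/year) = 9.86 years.

9.86 years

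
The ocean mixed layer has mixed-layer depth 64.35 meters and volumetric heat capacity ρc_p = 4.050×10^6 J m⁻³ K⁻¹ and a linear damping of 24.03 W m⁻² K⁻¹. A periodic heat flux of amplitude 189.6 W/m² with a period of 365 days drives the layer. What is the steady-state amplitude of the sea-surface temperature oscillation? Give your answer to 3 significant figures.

Areal heat capacity C = ρc_p × D = 4.050×10^6 × 64.35 = 2.61×10^8 J m⁻² K⁻¹.
Angular frequency ω = 2π / T = 2π / 3.15×10^7 s = 1.99×10^-7 s⁻¹.
√((Cω)² + λ²) = √((51.9)² + 24.03²) = 57.2 W/(m²·K).
Amplitude A = F₀ / √((Cω)²+λ²) = 189.6 / 57.2 = 3.31 K.

3.31 K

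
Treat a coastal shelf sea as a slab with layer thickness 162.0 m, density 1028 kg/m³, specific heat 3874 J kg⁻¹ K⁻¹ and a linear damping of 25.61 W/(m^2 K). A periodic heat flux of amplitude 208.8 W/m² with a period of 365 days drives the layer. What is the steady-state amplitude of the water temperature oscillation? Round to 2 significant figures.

1.6 K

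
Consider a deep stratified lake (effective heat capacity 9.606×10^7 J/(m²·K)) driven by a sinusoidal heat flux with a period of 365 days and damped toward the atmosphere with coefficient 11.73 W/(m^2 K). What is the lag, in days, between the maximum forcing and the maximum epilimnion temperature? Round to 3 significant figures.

Areal heat capacity C = 9.606×10^7 J/(m²·K) (given).
ω = 2π / 3.15×10^7 s = 1.99×10^-7 s⁻¹.
Phase lag φ = arctan(Cω/λ) = arctan(19.1/11.73) = 1.02 rad.
Time lag = φ / ω = 1.02 / 1.99×10^-7 = 5.12×10^6 s = 59.3 days.

59.3 days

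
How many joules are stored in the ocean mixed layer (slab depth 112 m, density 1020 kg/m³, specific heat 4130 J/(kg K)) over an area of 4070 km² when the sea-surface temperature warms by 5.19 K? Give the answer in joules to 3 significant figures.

9.97×10^18 J

Areal heat capacity C = ρ c_p D = 1020 × 4130 × 112 = 4.72×10^8 J/(m^2 K).
Heat per unit area: q = C ΔT = 4.72×10^8 × 5.19 = 2.45×10^9 J/m².
Total heat: Q = q × A = 2.45×10^9 × (4070 × 10⁶ m²) = 9.97×10^18 J.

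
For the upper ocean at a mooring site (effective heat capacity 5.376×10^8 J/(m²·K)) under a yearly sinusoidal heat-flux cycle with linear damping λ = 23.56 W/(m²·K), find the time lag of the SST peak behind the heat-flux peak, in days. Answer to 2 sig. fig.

Areal heat capacity C = 5.376×10^8 J/(m²·K) (given).
ω = 2π / 3.15×10^7 s = 1.99×10^-7 s⁻¹.
Phase lag φ = arctan(Cω/λ) = arctan(107/23.56) = 1.35 rad.
Time lag = φ / ω = 1.35 / 1.99×10^-7 = 6.80×10^6 s = 78.7 days.

79 days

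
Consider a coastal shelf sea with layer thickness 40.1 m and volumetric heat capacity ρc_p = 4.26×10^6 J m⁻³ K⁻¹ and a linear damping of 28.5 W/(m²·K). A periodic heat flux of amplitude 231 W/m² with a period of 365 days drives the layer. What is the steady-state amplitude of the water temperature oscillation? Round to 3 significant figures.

5.20 K

Areal heat capacity C = ρc_p × D = 4.26×10^6 × 40.1 = 1.71×10^8 J m⁻² K⁻¹.
Angular frequency ω = 2π / T = 2π / 3.15×10^7 s = 1.99×10^-7 s⁻¹.
√((Cω)² + λ²) = √((34.0)² + 28.5²) = 44.4 W/(m²·K).
Amplitude A = F₀ / √((Cω)²+λ²) = 231 / 44.4 = 5.20 K.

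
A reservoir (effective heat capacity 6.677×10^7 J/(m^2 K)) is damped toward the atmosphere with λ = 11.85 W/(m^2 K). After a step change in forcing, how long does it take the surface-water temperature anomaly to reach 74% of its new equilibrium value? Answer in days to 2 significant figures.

Areal heat capacity C = 6.677×10^7 J/(m^2 K) (given).
τ = C / λ = 6.68×10^7 / 11.85 = 5.63×10^6 s.
Fraction reached: 1 − e^(−t/τ) = 0.74 ⇒ t = −τ ln(1 − 0.74) = τ × 1.35.
t = 7.59×10^6 s = 87.8 days.

88 days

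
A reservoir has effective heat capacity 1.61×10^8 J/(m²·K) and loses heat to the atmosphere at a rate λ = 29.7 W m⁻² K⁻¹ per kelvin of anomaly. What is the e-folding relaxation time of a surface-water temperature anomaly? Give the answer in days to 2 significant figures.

63 days

Areal heat capacity C = 1.61×10^8 J/(m²·K) (given).
Relaxation time τ = C / λ = 1.61×10^8 / 29.7 = 5.42×10^6 s.
In days: 5.42×10^6 s / (86400 s/day) = 62.7 days.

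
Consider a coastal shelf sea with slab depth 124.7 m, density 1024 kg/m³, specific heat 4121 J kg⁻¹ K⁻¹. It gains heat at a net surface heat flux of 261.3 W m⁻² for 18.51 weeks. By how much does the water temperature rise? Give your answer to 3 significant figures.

5.56 K

Areal heat capacity C = ρ c_p D = 1024 × 4121 × 124.7 = 5.26×10^8 J m⁻² K⁻¹.
Net heat input Q = F Δt = 261.3 × (18.51 weeks × 6.048×10^5 s/week) = 2.93×10^9 J/m².
ΔT = Q / C = 2.93×10^9 / 5.26×10^8 = 5.56 K.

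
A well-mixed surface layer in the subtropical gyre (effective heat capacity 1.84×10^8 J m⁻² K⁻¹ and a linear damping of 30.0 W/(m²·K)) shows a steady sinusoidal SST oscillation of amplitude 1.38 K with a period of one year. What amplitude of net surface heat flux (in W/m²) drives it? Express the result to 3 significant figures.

65.4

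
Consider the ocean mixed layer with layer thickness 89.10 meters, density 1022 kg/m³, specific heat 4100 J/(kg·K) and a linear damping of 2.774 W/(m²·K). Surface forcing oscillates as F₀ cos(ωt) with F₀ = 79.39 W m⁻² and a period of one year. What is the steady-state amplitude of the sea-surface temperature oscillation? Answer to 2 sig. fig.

Areal heat capacity C = ρ c_p D = 1022 × 4100 × 89.10 = 3.73×10^8 J m⁻² K⁻¹.
Angular frequency ω = 2π / T = 2π / 3.15×10^7 s = 1.99×10^-7 s⁻¹.
√((Cω)² + λ²) = √((74.4)² + 2.774²) = 74.4 W/(m²·K).
Amplitude A = F₀ / √((Cω)²+λ²) = 79.39 / 74.4 = 1.07 K.

1.1 K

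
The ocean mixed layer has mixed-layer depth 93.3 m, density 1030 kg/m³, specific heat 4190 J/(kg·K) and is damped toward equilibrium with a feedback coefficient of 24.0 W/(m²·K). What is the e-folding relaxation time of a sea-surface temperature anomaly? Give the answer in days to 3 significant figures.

194 days

Areal heat capacity C = ρ c_p D = 1030 × 4190 × 93.3 = 4.03×10^8 J/(m²·K).
Relaxation time τ = C / λ = 4.03×10^8 / 24.0 = 1.68×10^7 s.
In days: 1.68×10^7 s / (86400 s/day) = 194 days.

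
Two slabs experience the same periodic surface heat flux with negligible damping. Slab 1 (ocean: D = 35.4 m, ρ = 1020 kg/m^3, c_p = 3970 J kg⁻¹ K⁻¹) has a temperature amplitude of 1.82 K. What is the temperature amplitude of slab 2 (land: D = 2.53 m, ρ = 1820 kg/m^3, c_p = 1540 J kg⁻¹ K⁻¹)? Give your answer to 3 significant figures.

36.8 K

C_ocean = 1.43×10^8 J/(m²·K); C_land = 7.09×10^6 J/(m²·K).
A ∝ 1/C ⇒ A_land = A_ocean × C_ocean/C_land = 1.82 × 20.2 = 36.8 K.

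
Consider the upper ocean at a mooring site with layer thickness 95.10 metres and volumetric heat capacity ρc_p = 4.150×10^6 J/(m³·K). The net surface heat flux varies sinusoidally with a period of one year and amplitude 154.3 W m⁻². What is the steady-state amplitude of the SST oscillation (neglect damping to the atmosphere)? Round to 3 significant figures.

Areal heat capacity C = ρc_p × D = 4.150×10^6 × 95.10 = 3.95×10^8 J m⁻² K⁻¹.
Angular frequency ω = 2π / T = 2π / 3.15×10^7 s = 1.99×10^-7 s⁻¹.
Cω = 3.95×10^8 × 1.99×10^-7 = 78.6 W/(m²·K).
Amplitude A = F₀ / (Cω) = 154.3 / 78.6 = 1.96 K.

1.96 K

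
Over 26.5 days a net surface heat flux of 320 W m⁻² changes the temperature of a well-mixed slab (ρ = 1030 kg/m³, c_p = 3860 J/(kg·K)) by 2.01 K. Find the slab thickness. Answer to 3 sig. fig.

Heat input Q = F Δt = 320 × 2.29×10^6 s = 7.33×10^8 J/m².
Required areal heat capacity C = Q / ΔT = 3.65×10^8 J/(m²·K).
Depth D = C / (ρ c_p) = 3.65×10^8 / (1030 × 3860) = 91.7 m.

91.7 m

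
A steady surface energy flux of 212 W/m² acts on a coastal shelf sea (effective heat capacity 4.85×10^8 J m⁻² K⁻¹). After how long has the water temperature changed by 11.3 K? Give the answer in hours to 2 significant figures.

Areal heat capacity C = 4.85×10^8 J m⁻² K⁻¹ (given).
Time required: Δt = C ΔT / F = 4.85×10^8 × 11.3 / 212 = 2.59×10^7 s.
In hours: 2.59×10^7 s / (3600 s/hour) = 7180 hours.

7200 hours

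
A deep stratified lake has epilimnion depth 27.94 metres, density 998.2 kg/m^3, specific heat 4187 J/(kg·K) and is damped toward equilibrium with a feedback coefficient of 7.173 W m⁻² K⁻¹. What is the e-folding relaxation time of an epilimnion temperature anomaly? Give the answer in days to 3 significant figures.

188 days

Areal heat capacity C = ρ c_p D = 998.2 × 4187 × 27.94 = 1.17×10^8 J/(m²·K).
Relaxation time τ = C / λ = 1.17×10^8 / 7.173 = 1.63×10^7 s.
In days: 1.63×10^7 s / (86400 s/day) = 188 days.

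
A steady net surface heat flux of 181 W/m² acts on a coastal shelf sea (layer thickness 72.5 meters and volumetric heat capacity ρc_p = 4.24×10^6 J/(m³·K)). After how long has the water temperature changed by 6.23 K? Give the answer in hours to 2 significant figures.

Areal heat capacity C = ρc_p × D = 4.24×10^6 × 72.5 = 3.07×10^8 J m⁻² K⁻¹.
Time required: Δt = C ΔT / F = 3.07×10^8 × 6.23 / 181 = 1.06×10^7 s.
In hours: 1.06×10^7 s / (3600 s/hour) = 2940 hours.

2900 hours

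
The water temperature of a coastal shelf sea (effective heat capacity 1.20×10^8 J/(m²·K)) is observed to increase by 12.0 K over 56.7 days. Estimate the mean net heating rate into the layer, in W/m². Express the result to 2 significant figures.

Areal heat capacity C = 1.20×10^8 J/(m²·K) (given).
Required heat per unit area: Q = C ΔT = 1.20×10^8 × 12.0 = 1.44×10^9 J/m².
Flux F = Q / Δt = 1.44×10^9 / 4.90×10^6 s = 294 W/m².

290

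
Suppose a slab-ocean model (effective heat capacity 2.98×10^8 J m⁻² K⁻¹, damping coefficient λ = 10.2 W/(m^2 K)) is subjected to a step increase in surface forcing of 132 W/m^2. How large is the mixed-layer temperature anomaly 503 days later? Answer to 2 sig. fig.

Areal heat capacity C = 2.98×10^8 J m⁻² K⁻¹ (given).
τ = C / λ = 2.98×10^8 / 10.2 = 2.92×10^7 s.
Equilibrium anomaly ΔT_eq = F / λ = 132 / 10.2 = 12.9 K.
t = 503 days = 4.35×10^7 s, so t/τ = 1.49.
ΔT(t) = ΔT_eq (1 − e^(−t/τ)) = 12.9 × (1 − e^−1.49) = 10.0 K.

10 K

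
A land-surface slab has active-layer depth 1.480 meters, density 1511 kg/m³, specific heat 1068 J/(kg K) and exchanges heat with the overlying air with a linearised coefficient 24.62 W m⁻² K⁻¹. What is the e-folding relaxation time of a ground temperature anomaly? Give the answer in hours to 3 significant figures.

Areal heat capacity C = ρ c_p D = 1511 × 1068 × 1.480 = 2.39×10^6 J/(m^2 K).
Relaxation time τ = C / λ = 2.39×10^6 / 24.62 = 97000 s.
In hours: 97000 s / (3600 s/hour) = 26.9 hours.

26.9 hours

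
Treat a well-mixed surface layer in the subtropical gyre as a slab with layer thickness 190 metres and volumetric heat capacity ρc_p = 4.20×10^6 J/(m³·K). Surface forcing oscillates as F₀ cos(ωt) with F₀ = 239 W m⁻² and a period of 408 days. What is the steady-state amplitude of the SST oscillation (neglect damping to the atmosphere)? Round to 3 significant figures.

1.68 K

Areal heat capacity C = ρc_p × D = 4.20×10^6 × 190 = 7.98×10^8 J/(m^2 K).
Angular frequency ω = 2π / T = 2π / 3.53×10^7 s = 1.78×10^-7 s⁻¹.
Cω = 7.98×10^8 × 1.78×10^-7 = 142 W/(m²·K).
Amplitude A = F₀ / (Cω) = 239 / 142 = 1.68 K.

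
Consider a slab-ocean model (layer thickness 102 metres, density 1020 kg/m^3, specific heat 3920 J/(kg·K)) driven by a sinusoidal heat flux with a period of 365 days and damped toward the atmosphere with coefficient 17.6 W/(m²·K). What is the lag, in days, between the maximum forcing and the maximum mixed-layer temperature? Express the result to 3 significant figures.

Areal heat capacity C = ρ c_p D = 1020 × 3920 × 102 = 4.08×10^8 J/(m²·K).
ω = 2π / 3.15×10^7 s = 1.99×10^-7 s⁻¹.
Phase lag φ = arctan(Cω/λ) = arctan(81.3/17.6) = 1.36 rad.
Time lag = φ / ω = 1.36 / 1.99×10^-7 = 6.81×10^6 s = 78.9 days.

78.9 days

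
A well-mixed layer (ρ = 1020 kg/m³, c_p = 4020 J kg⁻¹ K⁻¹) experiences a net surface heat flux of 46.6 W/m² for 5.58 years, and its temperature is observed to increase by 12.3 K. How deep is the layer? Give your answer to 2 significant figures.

160 m

Heat input Q = F Δt = 46.6 × 1.76×10^8 s = 8.21×10^9 J/m².
Required areal heat capacity C = Q / ΔT = 6.67×10^8 J/(m²·K).
Depth D = C / (ρ c_p) = 6.67×10^8 / (1020 × 4020) = 163 m.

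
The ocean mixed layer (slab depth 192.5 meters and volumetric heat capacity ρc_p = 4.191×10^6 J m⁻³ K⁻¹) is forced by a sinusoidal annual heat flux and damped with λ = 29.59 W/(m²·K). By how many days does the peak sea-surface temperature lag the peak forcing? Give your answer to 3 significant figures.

Areal heat capacity C = ρc_p × D = 4.191×10^6 × 192.5 = 8.07×10^8 J m⁻² K⁻¹.
ω = 2π / 3.15×10^7 s = 1.99×10^-7 s⁻¹.
Phase lag φ = arctan(Cω/λ) = arctan(161/29.59) = 1.39 rad.
Time lag = φ / ω = 1.39 / 1.99×10^-7 = 6.97×10^6 s = 80.7 days.

80.7 days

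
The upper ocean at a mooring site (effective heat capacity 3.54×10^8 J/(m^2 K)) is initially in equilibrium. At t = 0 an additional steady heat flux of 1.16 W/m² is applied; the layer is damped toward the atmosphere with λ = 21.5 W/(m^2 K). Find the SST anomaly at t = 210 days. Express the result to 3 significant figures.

Areal heat capacity C = 3.54×10^8 J/(m^2 K) (given).
τ = C / λ = 3.54×10^8 / 21.5 = 1.65×10^7 s.
Equilibrium anomaly ΔT_eq = F / λ = 1.16 / 21.5 = 0.0540 K.
t = 210 days = 1.81×10^7 s, so t/τ = 1.10.
ΔT(t) = ΔT_eq (1 − e^(−t/τ)) = 0.0540 × (1 − e^−1.10) = 0.0360 K.

0.0360 K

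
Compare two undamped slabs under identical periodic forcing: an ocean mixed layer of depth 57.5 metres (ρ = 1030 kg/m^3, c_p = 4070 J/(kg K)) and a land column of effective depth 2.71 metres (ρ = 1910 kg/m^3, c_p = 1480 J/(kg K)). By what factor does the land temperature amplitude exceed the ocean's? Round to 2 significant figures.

31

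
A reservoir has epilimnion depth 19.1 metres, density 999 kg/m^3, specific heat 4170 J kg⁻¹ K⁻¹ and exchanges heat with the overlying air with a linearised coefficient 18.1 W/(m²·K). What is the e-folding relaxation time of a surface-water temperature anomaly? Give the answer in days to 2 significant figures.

51 days

Areal heat capacity C = ρ c_p D = 999 × 4170 × 19.1 = 7.96×10^7 J/(m²·K).
Relaxation time τ = C / λ = 7.96×10^7 / 18.1 = 4.40×10^6 s.
In days: 4.40×10^6 s / (86400 s/day) = 50.9 days.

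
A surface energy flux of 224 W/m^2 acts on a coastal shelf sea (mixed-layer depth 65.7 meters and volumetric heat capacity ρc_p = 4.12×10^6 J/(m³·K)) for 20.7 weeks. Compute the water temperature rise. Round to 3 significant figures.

10.4 K

Areal heat capacity C = ρc_p × D = 4.12×10^6 × 65.7 = 2.71×10^8 J m⁻² K⁻¹.
Net heat input Q = F Δt = 224 × (20.7 weeks × 6.048×10^5 s/week) = 2.80×10^9 J/m².
ΔT = Q / C = 2.80×10^9 / 2.71×10^8 = 10.4 K.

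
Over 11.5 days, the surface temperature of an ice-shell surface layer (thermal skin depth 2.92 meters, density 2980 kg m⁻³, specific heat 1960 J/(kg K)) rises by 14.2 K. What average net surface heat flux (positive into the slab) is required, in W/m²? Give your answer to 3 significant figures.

244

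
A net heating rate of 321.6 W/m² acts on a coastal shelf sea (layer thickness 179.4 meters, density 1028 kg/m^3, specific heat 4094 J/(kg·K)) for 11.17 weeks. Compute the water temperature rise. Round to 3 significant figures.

2.88 K

Areal heat capacity C = ρ c_p D = 1028 × 4094 × 179.4 = 7.55×10^8 J/(m²·K).
Net heat input Q = F Δt = 321.6 × (11.17 weeks × 6.048×10^5 s/week) = 2.17×10^9 J/m².
ΔT = Q / C = 2.17×10^9 / 7.55×10^8 = 2.88 K.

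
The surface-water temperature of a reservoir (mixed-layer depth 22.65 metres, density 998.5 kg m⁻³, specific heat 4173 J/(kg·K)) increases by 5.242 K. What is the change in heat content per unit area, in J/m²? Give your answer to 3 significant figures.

Areal heat capacity C = ρ c_p D = 998.5 × 4173 × 22.65 = 9.44×10^7 J m⁻² K⁻¹.
ΔQ = C ΔT = 9.44×10^7 × 5.242 = 4.95×10^8 J/m².

4.95×10^8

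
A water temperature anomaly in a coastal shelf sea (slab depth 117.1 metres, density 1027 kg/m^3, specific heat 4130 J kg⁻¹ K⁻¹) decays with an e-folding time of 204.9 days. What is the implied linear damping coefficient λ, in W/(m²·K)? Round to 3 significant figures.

28.1

Areal heat capacity C = ρ c_p D = 1027 × 4130 × 117.1 = 4.97×10^8 J m⁻² K⁻¹.
τ = 204.9 days = 1.77×10^7 s.
λ = C / τ = 4.97×10^8 / 1.77×10^7 = 28.1 W/(m²·K).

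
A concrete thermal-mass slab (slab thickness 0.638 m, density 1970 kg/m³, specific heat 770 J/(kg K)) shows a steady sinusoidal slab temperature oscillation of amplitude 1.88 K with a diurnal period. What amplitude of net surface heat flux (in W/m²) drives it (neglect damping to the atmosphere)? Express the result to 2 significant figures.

130

Areal heat capacity C = ρ c_p D = 1970 × 770 × 0.638 = 9.68×10^5 J/(m^2 K).
ω = 2π / 86400 s = 7.27×10^-5 s⁻¹.
Cω = 9.68×10^5 × 7.27×10^-5 = 70.4 W/(m²·K).
F₀ = A × Cω = 1.88 × 70.4 = 132 W/m².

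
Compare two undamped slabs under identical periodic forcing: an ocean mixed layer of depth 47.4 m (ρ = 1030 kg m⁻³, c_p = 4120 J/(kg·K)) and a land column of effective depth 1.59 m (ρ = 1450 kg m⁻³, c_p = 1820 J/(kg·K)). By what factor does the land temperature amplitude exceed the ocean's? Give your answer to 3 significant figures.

47.9

C_ocean = 1030 × 4120 × 47.4 = 2.01×10^8 J/(m²·K).
C_land = 1450 × 1820 × 1.59 = 4.20×10^6 J/(m²·K).
Undamped amplitude ∝ 1/C, so A_land/A_ocean = C_ocean/C_land = 47.9.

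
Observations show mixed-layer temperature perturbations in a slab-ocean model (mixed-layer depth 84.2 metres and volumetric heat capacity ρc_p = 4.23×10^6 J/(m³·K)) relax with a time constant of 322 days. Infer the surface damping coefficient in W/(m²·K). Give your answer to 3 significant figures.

Areal heat capacity C = ρc_p × D = 4.23×10^6 × 84.2 = 3.56×10^8 J/(m^2 K).
τ = 322 days = 2.78×10^7 s.
λ = C / τ = 3.56×10^8 / 2.78×10^7 = 12.8 W/(m²·K).

12.8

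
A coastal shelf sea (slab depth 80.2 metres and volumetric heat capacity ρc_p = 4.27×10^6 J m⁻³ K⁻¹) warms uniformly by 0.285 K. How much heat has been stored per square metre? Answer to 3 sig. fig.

Areal heat capacity C = ρc_p × D = 4.27×10^6 × 80.2 = 3.42×10^8 J m⁻² K⁻¹.
ΔQ = C ΔT = 3.42×10^8 × 0.285 = 9.76×10^7 J/m².

9.76×10^7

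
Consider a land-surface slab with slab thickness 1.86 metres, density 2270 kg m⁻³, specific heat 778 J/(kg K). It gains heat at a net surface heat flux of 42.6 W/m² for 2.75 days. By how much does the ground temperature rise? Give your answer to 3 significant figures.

3.08 K

Areal heat capacity C = ρ c_p D = 2270 × 778 × 1.86 = 3.28×10^6 J/(m²·K).
Net heat input Q = F Δt = 42.6 × (2.75 days × 86400 s/day) = 1.01×10^7 J/m².
ΔT = Q / C = 1.01×10^7 / 3.28×10^6 = 3.08 K.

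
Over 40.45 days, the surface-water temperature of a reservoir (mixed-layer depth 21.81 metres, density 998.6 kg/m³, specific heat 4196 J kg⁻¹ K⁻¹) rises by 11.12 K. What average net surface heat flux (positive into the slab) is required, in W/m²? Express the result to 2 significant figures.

Areal heat capacity C = ρ c_p D = 998.6 × 4196 × 21.81 = 9.14×10^7 J/(m^2 K).
Required heat per unit area: Q = C ΔT = 9.14×10^7 × 11.12 = 1.02×10^9 J/m².
Flux F = Q / Δt = 1.02×10^9 / 3.49×10^6 s = 291 W/m².

290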